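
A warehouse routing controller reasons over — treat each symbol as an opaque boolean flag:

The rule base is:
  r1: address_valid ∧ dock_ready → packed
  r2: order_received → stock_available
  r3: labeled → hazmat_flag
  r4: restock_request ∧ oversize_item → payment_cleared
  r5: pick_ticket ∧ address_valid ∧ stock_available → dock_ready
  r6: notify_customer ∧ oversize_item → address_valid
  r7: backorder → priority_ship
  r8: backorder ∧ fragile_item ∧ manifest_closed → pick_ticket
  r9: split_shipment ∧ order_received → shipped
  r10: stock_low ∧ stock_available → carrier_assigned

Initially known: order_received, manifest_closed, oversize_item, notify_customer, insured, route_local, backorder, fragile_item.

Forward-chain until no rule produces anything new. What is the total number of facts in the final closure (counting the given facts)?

Round 1: r2 [order_received → stock_available]; r6 [notify_customer ∧ oversize_item → address_valid]; r7 [backorder → priority_ship]; r8 [backorder ∧ fragile_item ∧ manifest_closed → pick_ticket]. Adds stock_available, address_valid, priority_ship, pick_ticket.
Round 2: r5 [pick_ticket ∧ address_valid ∧ stock_available → dock_ready]. Adds dock_ready.
Round 3: r1 [address_valid ∧ dock_ready → packed]. Adds packed.
Closure: {address_valid, backorder, dock_ready, fragile_item, insured, manifest_closed, notify_customer, order_received, oversize_item, packed, pick_ticket, priority_ship, route_local, stock_available} — 14 facts.

14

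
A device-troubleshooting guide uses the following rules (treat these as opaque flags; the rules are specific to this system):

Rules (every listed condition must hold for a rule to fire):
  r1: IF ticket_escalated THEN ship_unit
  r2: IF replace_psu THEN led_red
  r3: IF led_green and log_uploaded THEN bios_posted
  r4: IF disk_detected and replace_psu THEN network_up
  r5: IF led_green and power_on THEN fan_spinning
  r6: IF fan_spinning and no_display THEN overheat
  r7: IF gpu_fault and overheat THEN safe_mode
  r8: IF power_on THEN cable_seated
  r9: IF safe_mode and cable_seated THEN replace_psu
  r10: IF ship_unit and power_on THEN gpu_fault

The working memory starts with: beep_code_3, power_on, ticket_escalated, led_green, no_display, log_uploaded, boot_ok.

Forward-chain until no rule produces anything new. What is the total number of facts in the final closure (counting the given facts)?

Round 1: r1 [IF ticket_escalated THEN ship_unit]; r3 [IF led_green and log_uploaded THEN bios_posted]; r5 [IF led_green and power_on THEN fan_spinning]; r8 [IF power_on THEN cable_seated]. New: ship_unit, bios_posted, fan_spinning, cable_seated.
Round 2: r6 [IF fan_spinning and no_display THEN overheat]; r10 [IF ship_unit and power_on THEN gpu_fault]. New: overheat, gpu_fault.
Round 3: r7 [IF gpu_fault and overheat THEN safe_mode]. New: safe_mode.
Round 4: r9 [IF safe_mode and cable_seated THEN replace_psu]. New: replace_psu.
Round 5: r2 [IF replace_psu THEN led_red]. New: led_red.
Closure: {beep_code_3, bios_posted, boot_ok, cable_seated, fan_spinning, gpu_fault, led_green, led_red, log_uploaded, no_display, overheat, power_on, replace_psu, safe_mode, ship_unit, ticket_escalated} — 16 facts.

16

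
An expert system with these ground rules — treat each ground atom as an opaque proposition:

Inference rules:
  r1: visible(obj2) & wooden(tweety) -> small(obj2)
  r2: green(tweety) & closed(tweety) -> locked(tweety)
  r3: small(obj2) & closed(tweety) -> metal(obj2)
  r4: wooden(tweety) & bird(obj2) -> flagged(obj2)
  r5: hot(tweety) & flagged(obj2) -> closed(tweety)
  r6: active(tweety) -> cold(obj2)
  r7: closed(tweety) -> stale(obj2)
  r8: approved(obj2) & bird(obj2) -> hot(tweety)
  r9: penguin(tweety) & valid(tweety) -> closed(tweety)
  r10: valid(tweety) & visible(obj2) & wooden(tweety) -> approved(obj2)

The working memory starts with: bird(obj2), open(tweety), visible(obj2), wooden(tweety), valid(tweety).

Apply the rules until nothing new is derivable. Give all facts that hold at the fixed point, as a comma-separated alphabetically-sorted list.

approved(obj2), bird(obj2), closed(tweety), flagged(obj2), hot(tweety), metal(obj2), open(tweety), small(obj2), stale(obj2), valid(tweety), visible(obj2), wooden(tweety)

Round 1: r1 [visible(obj2) & wooden(tweety) -> small(obj2)]; r4 [wooden(tweety) & bird(obj2) -> flagged(obj2)]; r10 [valid(tweety) & visible(obj2) & wooden(tweety) -> approved(obj2)]. Adds small(obj2), flagged(obj2), approved(obj2).
Round 2: r8 [approved(obj2) & bird(obj2) -> hot(tweety)]. Adds hot(tweety).
Round 3: r5 [hot(tweety) & flagged(obj2) -> closed(tweety)]. Adds closed(tweety).
Round 4: r3 [small(obj2) & closed(tweety) -> metal(obj2)]; r7 [closed(tweety) -> stale(obj2)]. Adds metal(obj2), stale(obj2).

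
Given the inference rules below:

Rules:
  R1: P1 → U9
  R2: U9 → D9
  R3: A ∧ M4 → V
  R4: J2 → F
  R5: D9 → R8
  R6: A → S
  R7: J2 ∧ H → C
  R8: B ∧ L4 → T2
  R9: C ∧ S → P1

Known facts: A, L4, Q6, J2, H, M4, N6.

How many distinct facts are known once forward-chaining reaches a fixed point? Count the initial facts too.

Round 1 — R3, R4, R6, R7, derive V, F, S, C.
Round 2 — R9, derive P1.
Round 3 — R1, derive U9.
Round 4 — R2, derive D9.
Round 5 — R5, derive R8.
Closure: {A, C, D9, F, H, J2, L4, M4, N6, P1, Q6, R8, S, U9, V} — 15 facts.

15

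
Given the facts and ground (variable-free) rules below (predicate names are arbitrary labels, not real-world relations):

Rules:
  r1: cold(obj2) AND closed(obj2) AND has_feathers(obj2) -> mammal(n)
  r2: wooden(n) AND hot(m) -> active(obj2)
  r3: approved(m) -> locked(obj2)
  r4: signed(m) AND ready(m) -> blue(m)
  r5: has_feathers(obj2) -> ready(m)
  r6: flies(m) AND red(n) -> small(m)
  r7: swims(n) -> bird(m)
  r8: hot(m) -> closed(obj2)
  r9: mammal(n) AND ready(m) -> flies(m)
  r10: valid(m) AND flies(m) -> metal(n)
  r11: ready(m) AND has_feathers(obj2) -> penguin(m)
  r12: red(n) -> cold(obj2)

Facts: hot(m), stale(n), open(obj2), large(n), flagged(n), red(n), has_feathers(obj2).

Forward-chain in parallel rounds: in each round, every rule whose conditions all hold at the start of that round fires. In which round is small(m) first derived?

Round 1: r5 [has_feathers(obj2) -> ready(m)]; r8 [hot(m) -> closed(obj2)]; r12 [red(n) -> cold(obj2)]. New: ready(m), closed(obj2), cold(obj2).
Round 2: r1 [cold(obj2) AND closed(obj2) AND has_feathers(obj2) -> mammal(n)]; r11 [ready(m) AND has_feathers(obj2) -> penguin(m)]. New: mammal(n), penguin(m).
Round 3: r9 [mammal(n) AND ready(m) -> flies(m)]. New: flies(m).
Round 4: r6 [flies(m) AND red(n) -> small(m)]. New: small(m).
small(m) first appears in round 4.

4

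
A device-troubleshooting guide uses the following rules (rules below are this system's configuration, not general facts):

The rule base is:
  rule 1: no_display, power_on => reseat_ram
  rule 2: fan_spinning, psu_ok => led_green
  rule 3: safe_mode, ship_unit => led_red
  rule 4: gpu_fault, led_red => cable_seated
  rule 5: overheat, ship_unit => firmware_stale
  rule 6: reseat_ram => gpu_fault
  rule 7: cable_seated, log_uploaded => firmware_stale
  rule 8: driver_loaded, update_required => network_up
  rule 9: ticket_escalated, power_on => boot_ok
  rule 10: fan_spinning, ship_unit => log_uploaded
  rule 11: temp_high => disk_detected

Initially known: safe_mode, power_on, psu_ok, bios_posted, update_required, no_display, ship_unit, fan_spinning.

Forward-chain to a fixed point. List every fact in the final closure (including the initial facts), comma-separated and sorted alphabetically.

Round 1 — rule 1, rule 2, rule 3, rule 10, derive reseat_ram, led_green, led_red, log_uploaded.
Round 2 — rule 6, derive gpu_fault.
Round 3 — rule 4, derive cable_seated.
Round 4 — rule 7, derive firmware_stale.

bios_posted, cable_seated, fan_spinning, firmware_stale, gpu_fault, led_green, led_red, log_uploaded, no_display, power_on, psu_ok, reseat_ram, safe_mode, ship_unit, update_required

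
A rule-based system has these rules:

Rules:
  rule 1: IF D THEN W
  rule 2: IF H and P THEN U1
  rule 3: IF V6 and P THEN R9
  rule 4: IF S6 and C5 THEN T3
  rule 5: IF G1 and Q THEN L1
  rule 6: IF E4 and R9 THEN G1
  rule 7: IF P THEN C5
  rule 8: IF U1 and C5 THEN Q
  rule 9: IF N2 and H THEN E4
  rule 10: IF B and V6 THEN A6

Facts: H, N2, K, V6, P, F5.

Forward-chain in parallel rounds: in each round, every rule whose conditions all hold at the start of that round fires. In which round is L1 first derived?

3

Round 1 — rule 2, rule 3, rule 7, rule 9, derive U1, R9, C5, E4.
Round 2 — rule 6, rule 8, derive G1, Q.
Round 3 — rule 5, derive L1.
L1 first appears in round 3.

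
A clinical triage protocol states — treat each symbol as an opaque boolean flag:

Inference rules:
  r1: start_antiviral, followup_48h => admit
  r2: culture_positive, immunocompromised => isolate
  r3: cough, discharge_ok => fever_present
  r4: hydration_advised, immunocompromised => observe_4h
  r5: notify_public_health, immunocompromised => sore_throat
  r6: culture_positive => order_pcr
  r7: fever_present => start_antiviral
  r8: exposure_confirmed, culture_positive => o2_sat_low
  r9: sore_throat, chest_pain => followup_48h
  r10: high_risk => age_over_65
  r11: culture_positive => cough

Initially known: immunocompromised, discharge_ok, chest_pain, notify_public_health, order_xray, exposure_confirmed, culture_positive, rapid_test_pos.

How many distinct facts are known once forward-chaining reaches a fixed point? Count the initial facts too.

17

[1] r2 [culture_positive, immunocompromised => isolate]; r5 [notify_public_health, immunocompromised => sore_throat]; r6 [culture_positive => order_pcr]; r8 [exposure_confirmed, culture_positive => o2_sat_low]; r11 [culture_positive => cough]. ⇒ new: isolate, sore_throat, order_pcr, o2_sat_low, cough.
[2] r3 [cough, discharge_ok => fever_present]; r9 [sore_throat, chest_pain => followup_48h]. ⇒ new: fever_present, followup_48h.
[3] r7 [fever_present => start_antiviral]. ⇒ new: start_antiviral.
[4] r1 [start_antiviral, followup_48h => admit]. ⇒ new: admit.
Closure: {admit, chest_pain, cough, culture_positive, discharge_ok, exposure_confirmed, fever_present, followup_48h, immunocompromised, isolate, notify_public_health, o2_sat_low, order_pcr, order_xray, rapid_test_pos, sore_throat, start_antiviral} — 17 facts.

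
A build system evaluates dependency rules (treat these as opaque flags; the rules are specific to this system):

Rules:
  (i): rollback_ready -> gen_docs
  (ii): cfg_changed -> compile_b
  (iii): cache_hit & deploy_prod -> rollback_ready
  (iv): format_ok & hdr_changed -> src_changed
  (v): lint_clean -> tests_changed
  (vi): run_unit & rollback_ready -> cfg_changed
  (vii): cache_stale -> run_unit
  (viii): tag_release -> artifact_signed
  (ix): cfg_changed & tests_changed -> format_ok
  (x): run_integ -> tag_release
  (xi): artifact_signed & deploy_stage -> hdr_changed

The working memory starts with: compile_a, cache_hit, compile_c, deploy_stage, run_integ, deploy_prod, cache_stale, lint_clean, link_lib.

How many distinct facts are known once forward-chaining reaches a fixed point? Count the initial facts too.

Round 1 fires (iii), (v), (vii), (x), giving rollback_ready, tests_changed, run_unit, tag_release.
Round 2 fires (i), (vi), (viii), giving gen_docs, cfg_changed, artifact_signed.
Round 3 fires (ii), (ix), (xi), giving compile_b, format_ok, hdr_changed.
Round 4 fires (iv), giving src_changed.
Closure: {artifact_signed, cache_hit, cache_stale, cfg_changed, compile_a, compile_b, compile_c, deploy_prod, deploy_stage, format_ok, gen_docs, hdr_changed, link_lib, lint_clean, rollback_ready, run_integ, run_unit, src_changed, tag_release, tests_changed} — 20 facts.

20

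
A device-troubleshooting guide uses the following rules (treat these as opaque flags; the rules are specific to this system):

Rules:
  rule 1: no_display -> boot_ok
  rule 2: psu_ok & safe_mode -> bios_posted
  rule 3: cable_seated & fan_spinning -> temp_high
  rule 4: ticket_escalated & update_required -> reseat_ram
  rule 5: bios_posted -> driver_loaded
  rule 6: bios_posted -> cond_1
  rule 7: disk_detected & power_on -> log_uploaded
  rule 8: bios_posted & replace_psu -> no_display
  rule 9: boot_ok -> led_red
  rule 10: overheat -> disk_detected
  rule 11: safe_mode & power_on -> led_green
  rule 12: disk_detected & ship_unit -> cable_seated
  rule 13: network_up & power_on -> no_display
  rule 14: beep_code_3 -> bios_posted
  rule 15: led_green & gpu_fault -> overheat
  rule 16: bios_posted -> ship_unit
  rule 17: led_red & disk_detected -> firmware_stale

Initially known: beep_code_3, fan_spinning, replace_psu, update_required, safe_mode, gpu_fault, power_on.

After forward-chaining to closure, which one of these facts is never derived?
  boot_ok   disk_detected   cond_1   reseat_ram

reseat_ram

Round 1: rule 11 [safe_mode & power_on -> led_green]; rule 14 [beep_code_3 -> bios_posted]. Adds led_green, bios_posted.
Round 2: rule 5 [bios_posted -> driver_loaded]; rule 6 [bios_posted -> cond_1]; rule 8 [bios_posted & replace_psu -> no_display]; rule 15 [led_green & gpu_fault -> overheat]; rule 16 [bios_posted -> ship_unit]. Adds driver_loaded, cond_1, no_display, overheat, ship_unit.
Round 3: rule 1 [no_display -> boot_ok]; rule 10 [overheat -> disk_detected]. Adds boot_ok, disk_detected.
Round 4: rule 7 [disk_detected & power_on -> log_uploaded]; rule 9 [boot_ok -> led_red]; rule 12 [disk_detected & ship_unit -> cable_seated]. Adds log_uploaded, led_red, cable_seated.
Round 5: rule 3 [cable_seated & fan_spinning -> temp_high]; rule 17 [led_red & disk_detected -> firmware_stale]. Adds temp_high, firmware_stale.
Derived: cond_1 (round 2), disk_detected (round 3), boot_ok (round 3). reseat_ram never appears in any round.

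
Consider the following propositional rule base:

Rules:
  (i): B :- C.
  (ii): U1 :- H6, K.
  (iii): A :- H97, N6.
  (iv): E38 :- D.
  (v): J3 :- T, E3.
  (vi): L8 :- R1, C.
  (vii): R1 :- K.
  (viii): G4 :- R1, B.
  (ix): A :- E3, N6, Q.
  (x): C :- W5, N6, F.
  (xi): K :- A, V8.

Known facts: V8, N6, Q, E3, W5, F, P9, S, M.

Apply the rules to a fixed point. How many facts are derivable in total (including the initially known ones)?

Round 1 fires (ix), (x), giving A, C.
Round 2 fires (i), (xi), giving B, K.
Round 3 fires (vii), giving R1.
Round 4 fires (vi), (viii), giving L8, G4.
Closure: {A, B, C, E3, F, G4, K, L8, M, N6, P9, Q, R1, S, V8, W5} — 16 facts.

16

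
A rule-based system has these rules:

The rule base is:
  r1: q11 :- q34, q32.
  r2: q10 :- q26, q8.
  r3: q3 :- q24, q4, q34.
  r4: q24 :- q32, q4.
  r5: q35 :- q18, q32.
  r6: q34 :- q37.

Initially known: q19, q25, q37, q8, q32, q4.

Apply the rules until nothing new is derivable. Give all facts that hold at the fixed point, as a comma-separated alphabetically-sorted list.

[1] r4 [q24 :- q32, q4.]; r6 [q34 :- q37.]. ⇒ new: q24, q34.
[2] r1 [q11 :- q34, q32.]; r3 [q3 :- q24, q4, q34.]. ⇒ new: q11, q3.

q11, q19, q24, q25, q3, q32, q34, q37, q4, q8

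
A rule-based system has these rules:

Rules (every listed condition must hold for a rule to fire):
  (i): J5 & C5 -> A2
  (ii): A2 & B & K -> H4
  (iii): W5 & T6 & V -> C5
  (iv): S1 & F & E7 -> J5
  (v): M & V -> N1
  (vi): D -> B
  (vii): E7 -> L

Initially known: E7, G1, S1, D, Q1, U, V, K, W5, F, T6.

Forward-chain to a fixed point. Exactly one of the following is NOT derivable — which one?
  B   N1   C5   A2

Round 1: (iii) [W5 & T6 & V -> C5]; (iv) [S1 & F & E7 -> J5]; (vi) [D -> B]; (vii) [E7 -> L]. New: C5, J5, B, L.
Round 2: (i) [J5 & C5 -> A2]. New: A2.
Round 3: (ii) [A2 & B & K -> H4]. New: H4.
Derived: B (round 1), C5 (round 1), A2 (round 2). N1 never appears in any round.

N1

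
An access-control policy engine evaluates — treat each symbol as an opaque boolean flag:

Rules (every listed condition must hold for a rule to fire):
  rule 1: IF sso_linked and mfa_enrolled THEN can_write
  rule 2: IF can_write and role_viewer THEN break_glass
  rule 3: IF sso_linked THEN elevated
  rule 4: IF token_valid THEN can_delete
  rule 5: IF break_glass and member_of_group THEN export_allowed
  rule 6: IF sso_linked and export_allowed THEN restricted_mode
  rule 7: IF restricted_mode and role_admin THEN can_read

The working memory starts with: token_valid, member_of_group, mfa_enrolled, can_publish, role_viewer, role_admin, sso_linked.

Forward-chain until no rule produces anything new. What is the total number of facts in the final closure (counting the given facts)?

Round 1 fires rule 1, rule 3, rule 4, giving can_write, elevated, can_delete.
Round 2 fires rule 2, giving break_glass.
Round 3 fires rule 5, giving export_allowed.
Round 4 fires rule 6, giving restricted_mode.
Round 5 fires rule 7, giving can_read.
Closure: {break_glass, can_delete, can_publish, can_read, can_write, elevated, export_allowed, member_of_group, mfa_enrolled, restricted_mode, role_admin, role_viewer, sso_linked, token_valid} — 14 facts.

14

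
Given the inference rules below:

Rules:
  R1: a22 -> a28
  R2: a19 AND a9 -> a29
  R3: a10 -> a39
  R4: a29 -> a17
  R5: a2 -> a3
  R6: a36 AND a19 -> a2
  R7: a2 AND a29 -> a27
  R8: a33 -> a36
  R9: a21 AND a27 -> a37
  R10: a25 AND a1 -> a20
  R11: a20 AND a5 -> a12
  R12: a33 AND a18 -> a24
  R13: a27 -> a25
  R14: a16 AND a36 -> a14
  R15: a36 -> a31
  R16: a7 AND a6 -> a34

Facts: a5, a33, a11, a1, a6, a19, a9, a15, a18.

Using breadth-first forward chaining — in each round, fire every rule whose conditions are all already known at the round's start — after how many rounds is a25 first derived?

[1] R2 [a19 AND a9 -> a29]; R8 [a33 -> a36]; R12 [a33 AND a18 -> a24]. ⇒ new: a29, a36, a24.
[2] R4 [a29 -> a17]; R6 [a36 AND a19 -> a2]; R15 [a36 -> a31]. ⇒ new: a17, a2, a31.
[3] R5 [a2 -> a3]; R7 [a2 AND a29 -> a27]. ⇒ new: a3, a27.
[4] R13 [a27 -> a25]. ⇒ new: a25.
a25 first appears in round 4.

4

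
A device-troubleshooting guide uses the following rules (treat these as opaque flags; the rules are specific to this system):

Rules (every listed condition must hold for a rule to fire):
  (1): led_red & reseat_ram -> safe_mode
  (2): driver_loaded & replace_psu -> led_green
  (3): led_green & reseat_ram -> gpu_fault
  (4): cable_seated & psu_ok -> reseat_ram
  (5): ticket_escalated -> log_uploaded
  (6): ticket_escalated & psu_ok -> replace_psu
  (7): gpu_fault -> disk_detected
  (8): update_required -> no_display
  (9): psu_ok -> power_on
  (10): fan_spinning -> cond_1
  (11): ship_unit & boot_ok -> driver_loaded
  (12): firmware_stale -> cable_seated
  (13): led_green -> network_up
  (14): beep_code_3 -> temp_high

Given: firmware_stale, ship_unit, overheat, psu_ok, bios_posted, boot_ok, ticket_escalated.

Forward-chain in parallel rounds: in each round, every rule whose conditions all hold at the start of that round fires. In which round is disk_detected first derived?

[1] (5) [ticket_escalated -> log_uploaded]; (6) [ticket_escalated & psu_ok -> replace_psu]; (9) [psu_ok -> power_on]; (11) [ship_unit & boot_ok -> driver_loaded]; (12) [firmware_stale -> cable_seated]. ⇒ new: log_uploaded, replace_psu, power_on, driver_loaded, cable_seated.
[2] (2) [driver_loaded & replace_psu -> led_green]; (4) [cable_seated & psu_ok -> reseat_ram]. ⇒ new: led_green, reseat_ram.
[3] (3) [led_green & reseat_ram -> gpu_fault]; (13) [led_green -> network_up]. ⇒ new: gpu_fault, network_up.
[4] (7) [gpu_fault -> disk_detected]. ⇒ new: disk_detected.
disk_detected first appears in round 4.

4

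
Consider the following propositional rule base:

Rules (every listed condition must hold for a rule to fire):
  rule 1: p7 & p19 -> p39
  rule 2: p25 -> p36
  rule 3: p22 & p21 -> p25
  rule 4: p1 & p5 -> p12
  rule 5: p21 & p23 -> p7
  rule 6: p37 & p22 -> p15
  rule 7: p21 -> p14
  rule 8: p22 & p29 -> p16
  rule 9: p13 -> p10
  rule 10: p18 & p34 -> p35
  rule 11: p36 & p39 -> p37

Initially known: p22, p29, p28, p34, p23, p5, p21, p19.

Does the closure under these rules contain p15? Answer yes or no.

[1] rule 3 [p22 & p21 -> p25]; rule 5 [p21 & p23 -> p7]; rule 7 [p21 -> p14]; rule 8 [p22 & p29 -> p16]. ⇒ new: p25, p7, p14, p16.
[2] rule 1 [p7 & p19 -> p39]; rule 2 [p25 -> p36]. ⇒ new: p39, p36.
[3] rule 11 [p36 & p39 -> p37]. ⇒ new: p37.
[4] rule 6 [p37 & p22 -> p15]. ⇒ new: p15.
p15 appears in round 4, so it is derivable.

yes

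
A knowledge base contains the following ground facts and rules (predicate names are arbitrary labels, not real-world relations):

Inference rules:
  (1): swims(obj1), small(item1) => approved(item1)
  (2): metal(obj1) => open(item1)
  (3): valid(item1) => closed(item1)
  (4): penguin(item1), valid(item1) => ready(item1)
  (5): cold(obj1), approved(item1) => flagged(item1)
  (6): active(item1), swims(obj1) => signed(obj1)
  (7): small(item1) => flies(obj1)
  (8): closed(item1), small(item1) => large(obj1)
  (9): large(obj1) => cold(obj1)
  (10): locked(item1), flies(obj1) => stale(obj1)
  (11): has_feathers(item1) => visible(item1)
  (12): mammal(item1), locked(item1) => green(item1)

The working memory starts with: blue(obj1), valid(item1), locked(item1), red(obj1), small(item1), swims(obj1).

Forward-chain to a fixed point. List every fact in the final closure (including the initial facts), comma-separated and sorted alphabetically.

approved(item1), blue(obj1), closed(item1), cold(obj1), flagged(item1), flies(obj1), large(obj1), locked(item1), red(obj1), small(item1), stale(obj1), swims(obj1), valid(item1)

Round 1: (1) [swims(obj1), small(item1) => approved(item1)]; (3) [valid(item1) => closed(item1)]; (7) [small(item1) => flies(obj1)]. New: approved(item1), closed(item1), flies(obj1).
Round 2: (8) [closed(item1), small(item1) => large(obj1)]; (10) [locked(item1), flies(obj1) => stale(obj1)]. New: large(obj1), stale(obj1).
Round 3: (9) [large(obj1) => cold(obj1)]. New: cold(obj1).
Round 4: (5) [cold(obj1), approved(item1) => flagged(item1)]. New: flagged(item1).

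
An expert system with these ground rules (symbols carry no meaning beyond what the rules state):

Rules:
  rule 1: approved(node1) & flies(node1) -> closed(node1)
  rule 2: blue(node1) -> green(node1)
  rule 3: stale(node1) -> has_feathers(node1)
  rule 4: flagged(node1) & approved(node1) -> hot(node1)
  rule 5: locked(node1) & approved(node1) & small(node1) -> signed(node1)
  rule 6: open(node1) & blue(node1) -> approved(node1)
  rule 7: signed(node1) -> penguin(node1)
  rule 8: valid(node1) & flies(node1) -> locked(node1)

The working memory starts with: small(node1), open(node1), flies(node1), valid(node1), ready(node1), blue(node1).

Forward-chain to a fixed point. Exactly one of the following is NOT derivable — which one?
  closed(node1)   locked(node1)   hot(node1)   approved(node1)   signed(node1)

[1] rule 2 [blue(node1) -> green(node1)]; rule 6 [open(node1) & blue(node1) -> approved(node1)]; rule 8 [valid(node1) & flies(node1) -> locked(node1)]. ⇒ new: green(node1), approved(node1), locked(node1).
[2] rule 1 [approved(node1) & flies(node1) -> closed(node1)]; rule 5 [locked(node1) & approved(node1) & small(node1) -> signed(node1)]. ⇒ new: closed(node1), signed(node1).
[3] rule 7 [signed(node1) -> penguin(node1)]. ⇒ new: penguin(node1).
Derived: approved(node1) (round 1), locked(node1) (round 1), closed(node1) (round 2), signed(node1) (round 2). hot(node1) never appears in any round.

hot(node1)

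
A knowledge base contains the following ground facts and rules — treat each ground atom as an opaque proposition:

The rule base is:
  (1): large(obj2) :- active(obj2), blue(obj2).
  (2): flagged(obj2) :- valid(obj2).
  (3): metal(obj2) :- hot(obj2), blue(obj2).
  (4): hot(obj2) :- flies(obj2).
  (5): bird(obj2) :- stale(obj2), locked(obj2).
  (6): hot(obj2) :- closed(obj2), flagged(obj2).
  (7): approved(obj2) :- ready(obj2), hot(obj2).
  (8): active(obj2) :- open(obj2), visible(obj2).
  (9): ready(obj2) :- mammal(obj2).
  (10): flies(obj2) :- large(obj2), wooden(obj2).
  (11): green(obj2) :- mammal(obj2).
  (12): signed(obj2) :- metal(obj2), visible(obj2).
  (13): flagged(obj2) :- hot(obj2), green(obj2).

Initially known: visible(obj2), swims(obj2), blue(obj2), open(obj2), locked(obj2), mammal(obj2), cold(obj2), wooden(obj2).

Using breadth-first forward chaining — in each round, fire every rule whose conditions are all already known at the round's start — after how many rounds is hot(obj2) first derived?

4

Round 1: (8) [active(obj2) :- open(obj2), visible(obj2).]; (9) [ready(obj2) :- mammal(obj2).]; (11) [green(obj2) :- mammal(obj2).]. New: active(obj2), ready(obj2), green(obj2).
Round 2: (1) [large(obj2) :- active(obj2), blue(obj2).]. New: large(obj2).
Round 3: (10) [flies(obj2) :- large(obj2), wooden(obj2).]. New: flies(obj2).
Round 4: (4) [hot(obj2) :- flies(obj2).]. New: hot(obj2).
hot(obj2) first appears in round 4.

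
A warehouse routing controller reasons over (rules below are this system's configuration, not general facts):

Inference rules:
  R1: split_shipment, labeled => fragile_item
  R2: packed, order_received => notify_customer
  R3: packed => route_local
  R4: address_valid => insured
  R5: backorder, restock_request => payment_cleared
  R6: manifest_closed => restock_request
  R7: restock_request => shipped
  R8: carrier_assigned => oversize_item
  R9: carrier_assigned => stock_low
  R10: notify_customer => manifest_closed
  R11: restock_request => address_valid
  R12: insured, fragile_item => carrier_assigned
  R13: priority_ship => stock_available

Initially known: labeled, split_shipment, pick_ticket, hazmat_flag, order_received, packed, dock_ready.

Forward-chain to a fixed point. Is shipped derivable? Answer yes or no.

yes

Round 1: R1 [split_shipment, labeled => fragile_item]; R2 [packed, order_received => notify_customer]; R3 [packed => route_local]. Adds fragile_item, notify_customer, route_local.
Round 2: R10 [notify_customer => manifest_closed]. Adds manifest_closed.
Round 3: R6 [manifest_closed => restock_request]. Adds restock_request.
Round 4: R7 [restock_request => shipped]; R11 [restock_request => address_valid]. Adds shipped, address_valid.
Round 5: R4 [address_valid => insured]. Adds insured.
Round 6: R12 [insured, fragile_item => carrier_assigned]. Adds carrier_assigned.
Round 7: R8 [carrier_assigned => oversize_item]; R9 [carrier_assigned => stock_low]. Adds oversize_item, stock_low.
shipped appears in round 4, so it is derivable.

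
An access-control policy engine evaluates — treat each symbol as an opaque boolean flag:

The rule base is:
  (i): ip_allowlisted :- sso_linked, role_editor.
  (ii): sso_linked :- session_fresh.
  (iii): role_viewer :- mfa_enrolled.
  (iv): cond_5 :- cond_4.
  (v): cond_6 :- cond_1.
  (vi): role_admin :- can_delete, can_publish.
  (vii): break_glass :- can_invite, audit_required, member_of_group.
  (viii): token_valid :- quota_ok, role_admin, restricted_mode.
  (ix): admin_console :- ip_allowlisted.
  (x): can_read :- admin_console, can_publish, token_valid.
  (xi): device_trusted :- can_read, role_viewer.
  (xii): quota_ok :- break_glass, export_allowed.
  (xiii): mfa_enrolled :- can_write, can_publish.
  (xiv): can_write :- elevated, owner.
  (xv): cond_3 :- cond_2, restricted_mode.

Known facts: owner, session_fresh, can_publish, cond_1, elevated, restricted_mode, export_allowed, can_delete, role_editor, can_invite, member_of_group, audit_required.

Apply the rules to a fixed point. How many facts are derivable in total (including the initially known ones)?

Round 1: (ii) [sso_linked :- session_fresh.]; (v) [cond_6 :- cond_1.]; (vi) [role_admin :- can_delete, can_publish.]; (vii) [break_glass :- can_invite, audit_required, member_of_group.]; (xiv) [can_write :- elevated, owner.]. New: sso_linked, cond_6, role_admin, break_glass, can_write.
Round 2: (i) [ip_allowlisted :- sso_linked, role_editor.]; (xii) [quota_ok :- break_glass, export_allowed.]; (xiii) [mfa_enrolled :- can_write, can_publish.]. New: ip_allowlisted, quota_ok, mfa_enrolled.
Round 3: (iii) [role_viewer :- mfa_enrolled.]; (viii) [token_valid :- quota_ok, role_admin, restricted_mode.]; (ix) [admin_console :- ip_allowlisted.]. New: role_viewer, token_valid, admin_console.
Round 4: (x) [can_read :- admin_console, can_publish, token_valid.]. New: can_read.
Round 5: (xi) [device_trusted :- can_read, role_viewer.]. New: device_trusted.
Closure: {admin_console, audit_required, break_glass, can_delete, can_invite, can_publish, can_read, can_write, cond_1, cond_6, device_trusted, elevated, export_allowed, ip_allowlisted, member_of_group, mfa_enrolled, owner, quota_ok, restricted_mode, role_admin, role_editor, role_viewer, session_fresh, sso_linked, token_valid} — 25 facts.

25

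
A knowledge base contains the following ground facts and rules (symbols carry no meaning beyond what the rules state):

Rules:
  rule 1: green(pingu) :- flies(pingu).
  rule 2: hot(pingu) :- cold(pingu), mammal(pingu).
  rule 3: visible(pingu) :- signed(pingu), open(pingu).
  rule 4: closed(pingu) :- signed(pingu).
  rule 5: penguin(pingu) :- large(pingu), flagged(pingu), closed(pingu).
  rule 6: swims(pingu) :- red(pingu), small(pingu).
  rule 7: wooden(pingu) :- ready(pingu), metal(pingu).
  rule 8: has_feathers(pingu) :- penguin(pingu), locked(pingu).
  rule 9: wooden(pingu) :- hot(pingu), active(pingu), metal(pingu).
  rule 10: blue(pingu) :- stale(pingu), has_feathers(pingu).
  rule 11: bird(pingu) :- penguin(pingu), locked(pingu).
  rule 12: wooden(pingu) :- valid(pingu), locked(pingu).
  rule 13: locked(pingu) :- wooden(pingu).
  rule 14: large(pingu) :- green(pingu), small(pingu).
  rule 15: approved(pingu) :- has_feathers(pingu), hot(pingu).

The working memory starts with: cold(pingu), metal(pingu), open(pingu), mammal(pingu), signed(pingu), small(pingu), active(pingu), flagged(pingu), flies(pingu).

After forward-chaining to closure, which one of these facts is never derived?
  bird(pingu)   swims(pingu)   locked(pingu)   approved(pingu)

Round 1: rule 1 [green(pingu) :- flies(pingu).]; rule 2 [hot(pingu) :- cold(pingu), mammal(pingu).]; rule 3 [visible(pingu) :- signed(pingu), open(pingu).]; rule 4 [closed(pingu) :- signed(pingu).]. Adds green(pingu), hot(pingu), visible(pingu), closed(pingu).
Round 2: rule 9 [wooden(pingu) :- hot(pingu), active(pingu), metal(pingu).]; rule 14 [large(pingu) :- green(pingu), small(pingu).]. Adds wooden(pingu), large(pingu).
Round 3: rule 5 [penguin(pingu) :- large(pingu), flagged(pingu), closed(pingu).]; rule 13 [locked(pingu) :- wooden(pingu).]. Adds penguin(pingu), locked(pingu).
Round 4: rule 8 [has_feathers(pingu) :- penguin(pingu), locked(pingu).]; rule 11 [bird(pingu) :- penguin(pingu), locked(pingu).]. Adds has_feathers(pingu), bird(pingu).
Round 5: rule 15 [approved(pingu) :- has_feathers(pingu), hot(pingu).]. Adds approved(pingu).
Derived: locked(pingu) (round 3), approved(pingu) (round 5), bird(pingu) (round 4). swims(pingu) never appears in any round.

swims(pingu)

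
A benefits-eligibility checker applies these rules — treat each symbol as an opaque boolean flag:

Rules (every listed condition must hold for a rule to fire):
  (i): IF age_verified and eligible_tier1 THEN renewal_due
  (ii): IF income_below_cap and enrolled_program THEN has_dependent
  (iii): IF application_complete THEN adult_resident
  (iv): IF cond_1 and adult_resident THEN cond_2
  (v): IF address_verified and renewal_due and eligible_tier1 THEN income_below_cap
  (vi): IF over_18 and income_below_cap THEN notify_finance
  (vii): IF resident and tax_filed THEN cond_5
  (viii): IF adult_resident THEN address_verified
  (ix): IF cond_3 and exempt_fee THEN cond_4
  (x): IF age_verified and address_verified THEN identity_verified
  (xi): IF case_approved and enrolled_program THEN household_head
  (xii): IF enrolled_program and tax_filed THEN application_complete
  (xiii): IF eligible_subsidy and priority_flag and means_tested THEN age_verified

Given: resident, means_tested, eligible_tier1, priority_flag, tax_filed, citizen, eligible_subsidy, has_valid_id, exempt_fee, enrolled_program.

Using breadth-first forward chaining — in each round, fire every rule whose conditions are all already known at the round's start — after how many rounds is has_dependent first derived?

[1] (vii) [IF resident and tax_filed THEN cond_5]; (xii) [IF enrolled_program and tax_filed THEN application_complete]; (xiii) [IF eligible_subsidy and priority_flag and means_tested THEN age_verified]. ⇒ new: cond_5, application_complete, age_verified.
[2] (i) [IF age_verified and eligible_tier1 THEN renewal_due]; (iii) [IF application_complete THEN adult_resident]. ⇒ new: renewal_due, adult_resident.
[3] (viii) [IF adult_resident THEN address_verified]. ⇒ new: address_verified.
[4] (v) [IF address_verified and renewal_due and eligible_tier1 THEN income_below_cap]; (x) [IF age_verified and address_verified THEN identity_verified]. ⇒ new: income_below_cap, identity_verified.
[5] (ii) [IF income_below_cap and enrolled_program THEN has_dependent]. ⇒ new: has_dependent.
has_dependent first appears in round 5.

5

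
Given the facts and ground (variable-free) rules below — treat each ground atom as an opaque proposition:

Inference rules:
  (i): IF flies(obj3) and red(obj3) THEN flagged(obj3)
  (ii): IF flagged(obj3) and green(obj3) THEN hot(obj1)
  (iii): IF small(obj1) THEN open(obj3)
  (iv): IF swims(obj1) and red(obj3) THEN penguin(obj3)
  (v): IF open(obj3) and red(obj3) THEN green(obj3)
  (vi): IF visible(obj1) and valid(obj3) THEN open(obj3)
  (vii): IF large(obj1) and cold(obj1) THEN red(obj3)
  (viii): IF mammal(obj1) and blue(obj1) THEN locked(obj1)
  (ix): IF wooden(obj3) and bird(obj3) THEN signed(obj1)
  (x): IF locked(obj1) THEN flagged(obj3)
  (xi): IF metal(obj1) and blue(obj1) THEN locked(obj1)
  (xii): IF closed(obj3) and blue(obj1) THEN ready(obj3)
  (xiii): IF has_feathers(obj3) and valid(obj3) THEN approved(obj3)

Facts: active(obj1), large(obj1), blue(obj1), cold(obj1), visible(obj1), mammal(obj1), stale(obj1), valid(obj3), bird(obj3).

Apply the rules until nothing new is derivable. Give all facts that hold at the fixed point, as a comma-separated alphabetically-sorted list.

active(obj1), bird(obj3), blue(obj1), cold(obj1), flagged(obj3), green(obj3), hot(obj1), large(obj1), locked(obj1), mammal(obj1), open(obj3), red(obj3), stale(obj1), valid(obj3), visible(obj1)

Round 1 — (vi), (vii), (viii), derive open(obj3), red(obj3), locked(obj1).
Round 2 — (v), (x), derive green(obj3), flagged(obj3).
Round 3 — (ii), derive hot(obj1).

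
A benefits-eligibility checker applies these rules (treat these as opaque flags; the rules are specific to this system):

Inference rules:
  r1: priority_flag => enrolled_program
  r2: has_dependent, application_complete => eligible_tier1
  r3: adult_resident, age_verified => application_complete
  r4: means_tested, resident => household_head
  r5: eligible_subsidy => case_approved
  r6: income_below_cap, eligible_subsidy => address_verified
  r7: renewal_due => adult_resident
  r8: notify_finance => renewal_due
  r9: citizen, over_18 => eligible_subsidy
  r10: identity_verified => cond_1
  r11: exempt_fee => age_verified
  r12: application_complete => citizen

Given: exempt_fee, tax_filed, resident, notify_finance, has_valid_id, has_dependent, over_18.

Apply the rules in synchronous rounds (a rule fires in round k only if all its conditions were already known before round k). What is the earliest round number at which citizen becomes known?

4

[1] r8 [notify_finance => renewal_due]; r11 [exempt_fee => age_verified]. ⇒ new: renewal_due, age_verified.
[2] r7 [renewal_due => adult_resident]. ⇒ new: adult_resident.
[3] r3 [adult_resident, age_verified => application_complete]. ⇒ new: application_complete.
[4] r2 [has_dependent, application_complete => eligible_tier1]; r12 [application_complete => citizen]. ⇒ new: eligible_tier1, citizen.
citizen first appears in round 4.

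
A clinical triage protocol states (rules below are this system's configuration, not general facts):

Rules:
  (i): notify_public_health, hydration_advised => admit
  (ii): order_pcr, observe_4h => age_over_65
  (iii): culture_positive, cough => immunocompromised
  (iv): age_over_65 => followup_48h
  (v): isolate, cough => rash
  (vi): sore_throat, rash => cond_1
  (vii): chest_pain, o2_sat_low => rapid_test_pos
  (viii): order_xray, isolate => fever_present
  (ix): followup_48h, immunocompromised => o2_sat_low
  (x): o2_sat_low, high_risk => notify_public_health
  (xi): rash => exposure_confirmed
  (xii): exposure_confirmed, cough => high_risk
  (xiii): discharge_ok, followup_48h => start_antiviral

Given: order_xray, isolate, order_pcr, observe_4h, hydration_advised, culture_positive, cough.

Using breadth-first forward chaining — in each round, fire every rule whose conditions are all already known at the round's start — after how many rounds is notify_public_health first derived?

Round 1 fires (ii), (iii), (v), (viii), giving age_over_65, immunocompromised, rash, fever_present.
Round 2 fires (iv), (xi), giving followup_48h, exposure_confirmed.
Round 3 fires (ix), (xii), giving o2_sat_low, high_risk.
Round 4 fires (x), giving notify_public_health.
notify_public_health first appears in round 4.

4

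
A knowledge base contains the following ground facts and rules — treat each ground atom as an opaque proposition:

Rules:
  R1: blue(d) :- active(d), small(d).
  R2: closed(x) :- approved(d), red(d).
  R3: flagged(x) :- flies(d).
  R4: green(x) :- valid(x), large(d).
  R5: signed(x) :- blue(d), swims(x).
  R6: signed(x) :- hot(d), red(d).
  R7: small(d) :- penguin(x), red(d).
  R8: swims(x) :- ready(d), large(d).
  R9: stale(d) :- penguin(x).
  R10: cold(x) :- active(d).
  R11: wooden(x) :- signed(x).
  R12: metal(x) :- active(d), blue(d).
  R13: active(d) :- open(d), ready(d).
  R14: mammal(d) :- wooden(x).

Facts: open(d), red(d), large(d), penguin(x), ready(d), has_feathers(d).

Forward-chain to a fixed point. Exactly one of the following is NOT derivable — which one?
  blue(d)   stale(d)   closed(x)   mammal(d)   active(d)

Round 1 fires R7, R8, R9, R13, giving small(d), swims(x), stale(d), active(d).
Round 2 fires R1, R10, giving blue(d), cold(x).
Round 3 fires R5, R12, giving signed(x), metal(x).
Round 4 fires R11, giving wooden(x).
Round 5 fires R14, giving mammal(d).
Derived: mammal(d) (round 5), blue(d) (round 2), active(d) (round 1), stale(d) (round 1). closed(x) never appears in any round.

closed(x)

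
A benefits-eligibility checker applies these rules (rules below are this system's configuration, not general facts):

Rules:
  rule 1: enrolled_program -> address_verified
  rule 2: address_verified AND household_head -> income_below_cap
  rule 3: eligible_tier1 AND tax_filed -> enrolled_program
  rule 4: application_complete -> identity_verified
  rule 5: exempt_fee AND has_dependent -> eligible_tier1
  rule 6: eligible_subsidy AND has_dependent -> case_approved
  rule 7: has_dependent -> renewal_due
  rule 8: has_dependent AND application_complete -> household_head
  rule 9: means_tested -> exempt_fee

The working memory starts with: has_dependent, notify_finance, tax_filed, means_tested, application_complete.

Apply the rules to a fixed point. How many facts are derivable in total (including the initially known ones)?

[1] rule 4 [application_complete -> identity_verified]; rule 7 [has_dependent -> renewal_due]; rule 8 [has_dependent AND application_complete -> household_head]; rule 9 [means_tested -> exempt_fee]. ⇒ new: identity_verified, renewal_due, household_head, exempt_fee.
[2] rule 5 [exempt_fee AND has_dependent -> eligible_tier1]. ⇒ new: eligible_tier1.
[3] rule 3 [eligible_tier1 AND tax_filed -> enrolled_program]. ⇒ new: enrolled_program.
[4] rule 1 [enrolled_program -> address_verified]. ⇒ new: address_verified.
[5] rule 2 [address_verified AND household_head -> income_below_cap]. ⇒ new: income_below_cap.
Closure: {address_verified, application_complete, eligible_tier1, enrolled_program, exempt_fee, has_dependent, household_head, identity_verified, income_below_cap, means_tested, notify_finance, renewal_due, tax_filed} — 13 facts.

13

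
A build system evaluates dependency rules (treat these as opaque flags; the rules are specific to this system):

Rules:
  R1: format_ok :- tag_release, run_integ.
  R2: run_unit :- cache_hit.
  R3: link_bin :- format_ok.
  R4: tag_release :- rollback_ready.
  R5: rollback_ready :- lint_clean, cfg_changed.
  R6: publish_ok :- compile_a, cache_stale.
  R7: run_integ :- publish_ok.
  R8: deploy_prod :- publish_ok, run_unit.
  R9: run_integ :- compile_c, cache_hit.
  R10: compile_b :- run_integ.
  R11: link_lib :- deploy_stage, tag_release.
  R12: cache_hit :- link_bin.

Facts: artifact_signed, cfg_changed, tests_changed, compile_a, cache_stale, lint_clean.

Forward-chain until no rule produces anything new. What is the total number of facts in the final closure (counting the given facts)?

16

Round 1: R5 [rollback_ready :- lint_clean, cfg_changed.]; R6 [publish_ok :- compile_a, cache_stale.]. New: rollback_ready, publish_ok.
Round 2: R4 [tag_release :- rollback_ready.]; R7 [run_integ :- publish_ok.]. New: tag_release, run_integ.
Round 3: R1 [format_ok :- tag_release, run_integ.]; R10 [compile_b :- run_integ.]. New: format_ok, compile_b.
Round 4: R3 [link_bin :- format_ok.]. New: link_bin.
Round 5: R12 [cache_hit :- link_bin.]. New: cache_hit.
Round 6: R2 [run_unit :- cache_hit.]. New: run_unit.
Round 7: R8 [deploy_prod :- publish_ok, run_unit.]. New: deploy_prod.
Closure: {artifact_signed, cache_hit, cache_stale, cfg_changed, compile_a, compile_b, deploy_prod, format_ok, link_bin, lint_clean, publish_ok, rollback_ready, run_integ, run_unit, tag_release, tests_changed} — 16 facts.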